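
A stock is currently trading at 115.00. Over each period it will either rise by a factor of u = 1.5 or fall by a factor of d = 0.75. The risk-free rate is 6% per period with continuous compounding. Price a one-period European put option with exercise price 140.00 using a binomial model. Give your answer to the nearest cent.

29.57

Risk-neutral probability p = (e^0.06 − 0.75)/(1.5 − 0.75) = 0.3118/0.7500 = 0.4158
Terminal stock prices: S_u = 172.5, S_d = 86.25
Terminal payoffs (K − S): max(-32.5, 0) = 0, max(53.75, 0) = 53.75
Node 0 (S = 115): V_0 = e^(−0.06)·[0.4158·0.0000 + 0.5842·53.7500] = 29.5730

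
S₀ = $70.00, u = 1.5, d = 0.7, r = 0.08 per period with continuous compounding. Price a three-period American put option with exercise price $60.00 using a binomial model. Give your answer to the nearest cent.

Risk-neutral probability p = (e^0.08 − 0.7)/(1.5 − 0.7) = 0.3833/0.8000 = 0.4791
Terminal stock prices: S_uuu = 236.2, S_uud = 110.2, S_udd = 51.45, S_ddd = 24.01
Terminal payoffs (K − S): max(-176.2, 0) = 0, max(-50.25, 0) = 0, max(8.55, 0) = 8.55, max(35.99, 0) = 35.99
Node uu (S = 157.5): continuation = e^(−0.08)·[0.4791·0.0000 + 0.5209·0.0000] = 0.0000; exercise value = 0.0000 ≤ continuation, so V_uu = 0.0000
Node ud (S = 73.5): continuation = e^(−0.08)·[0.4791·0.0000 + 0.5209·8.5500] = 4.1112; exercise value = 0.0000 ≤ continuation, so V_ud = 4.1112
Node dd (S = 34.3): continuation = e^(−0.08)·[0.4791·8.5500 + 0.5209·35.9900] = 21.0870; exercise value = 25.7000 > continuation, so V_dd = 25.7000 (exercise)
Node u (S = 105): continuation = e^(−0.08)·[0.4791·0.0000 + 0.5209·4.1112] = 1.9768; exercise value = 0.0000 ≤ continuation, so V_u = 1.9768
Node d (S = 49): continuation = e^(−0.08)·[0.4791·4.1112 + 0.5209·25.7000] = 14.1759; exercise value = 11.0000 ≤ continuation, so V_d = 14.1759
Node 0 (S = 70): continuation = e^(−0.08)·[0.4791·1.9768 + 0.5209·14.1759] = 7.6907; exercise value = 0.0000 ≤ continuation, so V_0 = 7.6907

$7.69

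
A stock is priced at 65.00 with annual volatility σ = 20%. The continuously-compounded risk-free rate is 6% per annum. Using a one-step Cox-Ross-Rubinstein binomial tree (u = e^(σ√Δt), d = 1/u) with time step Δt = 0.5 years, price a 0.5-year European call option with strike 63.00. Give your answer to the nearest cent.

CRR parameters: u = e^(σ√Δt) = e^(0.2·√0.5) = 1.1519, d = 1/u = 0.8681
Per-period rate: rΔt = 0.06·0.5 = 0.03, so R = e^0.03 = 1.0305
Risk-neutral probability p = (e^0.03 − 0.8681)/(1.1519 − 0.8681) = 0.1623/0.2838 = 0.5720
Terminal stock prices: S_u = 74.87, S_d = 56.43
Terminal payoffs (S − K): max(11.87, 0) = 11.87, max(-6.572, 0) = 0
Node 0 (S = 65): V_0 = e^(−0.03)·[0.5720·11.8741 + 0.4280·0.0000] = 6.5915

6.59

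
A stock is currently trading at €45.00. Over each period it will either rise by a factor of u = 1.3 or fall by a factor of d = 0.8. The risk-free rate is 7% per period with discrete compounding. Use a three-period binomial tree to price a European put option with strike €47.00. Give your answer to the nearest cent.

€4.58

Risk-neutral probability p = (1 + 0.07 − 0.8)/(1.3 − 0.8) = 0.2700/0.5000 = 0.5400
Terminal stock prices: S_uuu = 98.87, S_uud = 60.84, S_udd = 37.44, S_ddd = 23.04
Terminal payoffs (K − S): max(-51.87, 0) = 0, max(-13.84, 0) = 0, max(9.56, 0) = 9.56, max(23.96, 0) = 23.96
Node uu (S = 76.05): V_uu = 1/1.07·[0.5400·0.0000 + 0.4600·0.0000] = 0.0000
Node ud (S = 46.8): V_ud = 1/1.07·[0.5400·0.0000 + 0.4600·9.5600] = 4.1099
Node dd (S = 28.8): V_dd = 1/1.07·[0.5400·9.5600 + 0.4600·23.9600] = 15.1252
Node u (S = 58.5): V_u = 1/1.07·[0.5400·0.0000 + 0.4600·4.1099] = 1.7669
Node d (S = 36): V_d = 1/1.07·[0.5400·4.1099 + 0.4600·15.1252] = 8.5766
Node 0 (S = 45): V_0 = 1/1.07·[0.5400·1.7669 + 0.4600·8.5766] = 4.5788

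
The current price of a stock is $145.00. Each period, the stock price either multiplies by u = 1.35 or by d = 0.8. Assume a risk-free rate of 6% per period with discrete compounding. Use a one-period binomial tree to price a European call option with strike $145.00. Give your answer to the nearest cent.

Risk-neutral probability p = (1 + 0.06 − 0.8)/(1.35 − 0.8) = 0.2600/0.5500 = 0.4727
Terminal stock prices: S_u = 195.8, S_d = 116
Terminal payoffs (S − K): max(50.75, 0) = 50.75, max(-29, 0) = 0
Node 0 (S = 145): V_0 = 1/1.06·[0.4727·50.7500 + 0.5273·0.0000] = 22.6329

$22.63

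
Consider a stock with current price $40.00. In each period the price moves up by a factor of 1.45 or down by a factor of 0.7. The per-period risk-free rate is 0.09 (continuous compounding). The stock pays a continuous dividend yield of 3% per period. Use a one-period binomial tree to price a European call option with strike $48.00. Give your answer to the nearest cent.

Per-period risk-free factor R = e^0.09 = 1.0942; dividend-adjusted growth = e^(0.09−0.03) = 1.0618.
Risk-neutral probability p = (1.0618 − 0.7)/(1.45 − 0.7) = 0.3618/0.7500 = 0.4824
Terminal stock prices: S_u = 58, S_d = 28
Terminal payoffs (S − K): max(10, 0) = 10, max(-20, 0) = 0
Node 0 (S = 40): V_0 = e^(−0.09)·[0.4824·10.0000 + 0.5176·0.0000] = 4.4092

$4.41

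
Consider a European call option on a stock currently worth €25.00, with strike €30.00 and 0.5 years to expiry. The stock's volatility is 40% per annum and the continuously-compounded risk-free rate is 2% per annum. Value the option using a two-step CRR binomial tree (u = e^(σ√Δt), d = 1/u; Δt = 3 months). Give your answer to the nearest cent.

€1.55

CRR parameters: u = e^(σ√Δt) = e^(0.4·√0.25) = 1.2214, d = 1/u = 0.8187
Per-period rate: rΔt = 0.02·0.25 = 0.005, so R = e^0.005 = 1.0050
Risk-neutral probability p = (e^0.005 − 0.8187)/(1.2214 − 0.8187) = 0.1863/0.4027 = 0.4626
Terminal stock prices: S_uu = 37.3, S_ud = 25, S_dd = 16.76
Terminal payoffs (S − K): max(7.296, 0) = 7.296, max(-5, 0) = 0, max(-13.24, 0) = 0
Node u (S = 30.54): V_u = e^(−0.005)·[0.4626·7.2956 + 0.5374·0.0000] = 3.3582
Node d (S = 20.47): V_d = e^(−0.005)·[0.4626·0.0000 + 0.5374·0.0000] = 0.0000
Node 0 (S = 25): V_0 = e^(−0.005)·[0.4626·3.3582 + 0.5374·0.0000] = 1.5458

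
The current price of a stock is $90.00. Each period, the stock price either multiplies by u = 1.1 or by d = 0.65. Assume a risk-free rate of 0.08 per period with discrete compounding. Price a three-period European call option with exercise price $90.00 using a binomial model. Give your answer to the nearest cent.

Risk-neutral probability p = (1 + 0.08 − 0.65)/(1.1 − 0.65) = 0.4300/0.4500 = 0.9556
Terminal stock prices: S_uuu = 119.8, S_uud = 70.79, S_udd = 41.83, S_ddd = 24.72
Terminal payoffs (S − K): max(29.79, 0) = 29.79, max(-19.21, 0) = 0, max(-48.17, 0) = 0, max(-65.28, 0) = 0
Node uu (S = 108.9): V_uu = 1/1.08·[0.9556·29.7900 + 0.0444·0.0000] = 26.3574
Node ud (S = 64.35): V_ud = 1/1.08·[0.9556·0.0000 + 0.0444·0.0000] = 0.0000
Node dd (S = 38.03): V_dd = 1/1.08·[0.9556·0.0000 + 0.0444·0.0000] = 0.0000
Node u (S = 99): V_u = 1/1.08·[0.9556·26.3574 + 0.0444·0.0000] = 23.3203
Node d (S = 58.5): V_d = 1/1.08·[0.9556·0.0000 + 0.0444·0.0000] = 0.0000
Node 0 (S = 90): V_0 = 1/1.08·[0.9556·23.3203 + 0.0444·0.0000] = 20.6332

$20.63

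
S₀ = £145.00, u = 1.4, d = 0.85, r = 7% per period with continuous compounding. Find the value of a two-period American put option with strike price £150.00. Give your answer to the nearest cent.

£14.85

Risk-neutral probability p = (e^0.07 − 0.85)/(1.4 − 0.85) = 0.2225/0.5500 = 0.4046
Terminal stock prices: S_uu = 284.2, S_ud = 172.5, S_dd = 104.8
Terminal payoffs (K − S): max(-134.2, 0) = 0, max(-22.55, 0) = 0, max(45.24, 0) = 45.24
Node u (S = 203): continuation = e^(−0.07)·[0.4046·0.0000 + 0.5954·0.0000] = 0.0000; exercise value = 0.0000 ≤ continuation, so V_u = 0.0000
Node d (S = 123.2): continuation = e^(−0.07)·[0.4046·0.0000 + 0.5954·45.2375] = 25.1151; exercise value = 26.7500 > continuation, so V_d = 26.7500 (exercise)
Node 0 (S = 145): continuation = e^(−0.07)·[0.4046·0.0000 + 0.5954·26.7500] = 14.8512; exercise value = 5.0000 ≤ continuation, so V_0 = 14.8512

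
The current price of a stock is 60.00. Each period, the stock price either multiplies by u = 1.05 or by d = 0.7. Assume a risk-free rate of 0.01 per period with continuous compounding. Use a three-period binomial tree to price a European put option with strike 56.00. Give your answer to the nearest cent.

3.42

Risk-neutral probability p = (e^0.01 − 0.7)/(1.05 − 0.7) = 0.3101/0.3500 = 0.8859
Terminal stock prices: S_uuu = 69.46, S_uud = 46.3, S_udd = 30.87, S_ddd = 20.58
Terminal payoffs (K − S): max(-13.46, 0) = 0, max(9.695, 0) = 9.695, max(25.13, 0) = 25.13, max(35.42, 0) = 35.42
Node uu (S = 66.15): V_uu = e^(−0.01)·[0.8859·0.0000 + 0.1141·9.6950] = 1.0956
Node ud (S = 44.1): V_ud = e^(−0.01)·[0.8859·9.6950 + 0.1141·25.1300] = 11.3428
Node dd (S = 29.4): V_dd = e^(−0.01)·[0.8859·25.1300 + 0.1141·35.4200] = 26.0428
Node u (S = 63): V_u = e^(−0.01)·[0.8859·1.0956 + 0.1141·11.3428] = 2.2427
Node d (S = 42): V_d = e^(−0.01)·[0.8859·11.3428 + 0.1141·26.0428] = 12.8911
Node 0 (S = 60): V_0 = e^(−0.01)·[0.8859·2.2427 + 0.1141·12.8911] = 3.4237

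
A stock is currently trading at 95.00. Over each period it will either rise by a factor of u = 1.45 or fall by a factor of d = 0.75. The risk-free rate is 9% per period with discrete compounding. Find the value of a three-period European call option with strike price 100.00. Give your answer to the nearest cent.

Risk-neutral probability p = (1 + 0.09 − 0.75)/(1.45 − 0.75) = 0.3400/0.7000 = 0.4857
Terminal stock prices: S_uuu = 289.6, S_uud = 149.8, S_udd = 77.48, S_ddd = 40.08
Terminal payoffs (S − K): max(189.6, 0) = 189.6, max(49.8, 0) = 49.8, max(-22.52, 0) = 0, max(-59.92, 0) = 0
Node uu (S = 199.7): V_uu = 1/1.09·[0.4857·189.6194 + 0.5143·49.8031] = 107.9944
Node ud (S = 103.3): V_ud = 1/1.09·[0.4857·49.8031 + 0.5143·0.0000] = 22.1927
Node dd (S = 53.44): V_dd = 1/1.09·[0.4857·0.0000 + 0.5143·0.0000] = 0.0000
Node u (S = 137.8): V_u = 1/1.09·[0.4857·107.9944 + 0.5143·22.1927] = 58.5943
Node d (S = 71.25): V_d = 1/1.09·[0.4857·22.1927 + 0.5143·0.0000] = 9.8893
Node 0 (S = 95): V_0 = 1/1.09·[0.4857·58.5943 + 0.5143·9.8893] = 30.7762

30.78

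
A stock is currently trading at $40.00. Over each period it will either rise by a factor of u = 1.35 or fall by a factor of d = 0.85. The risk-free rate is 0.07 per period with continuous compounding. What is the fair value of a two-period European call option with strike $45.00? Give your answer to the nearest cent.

Risk-neutral probability p = (e^0.07 − 0.85)/(1.35 − 0.85) = 0.2225/0.5000 = 0.4450
Terminal stock prices: S_uu = 72.9, S_ud = 45.9, S_dd = 28.9
Terminal payoffs (S − K): max(27.9, 0) = 27.9, max(0.9, 0) = 0.9, max(-16.1, 0) = 0
Node u (S = 54): V_u = e^(−0.07)·[0.4450·27.9000 + 0.5550·0.9000] = 12.0423
Node d (S = 34): V_d = e^(−0.07)·[0.4450·0.9000 + 0.5550·0.0000] = 0.3734
Node 0 (S = 40): V_0 = e^(−0.07)·[0.4450·12.0423 + 0.5550·0.3734] = 5.1899

$5.19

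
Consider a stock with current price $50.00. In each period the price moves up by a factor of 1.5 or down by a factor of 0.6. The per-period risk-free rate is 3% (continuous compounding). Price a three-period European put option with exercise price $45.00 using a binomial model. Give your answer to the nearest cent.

Risk-neutral probability p = (e^0.03 − 0.6)/(1.5 − 0.6) = 0.4305/0.9000 = 0.4783
Terminal stock prices: S_uuu = 168.8, S_uud = 67.5, S_udd = 27, S_ddd = 10.8
Terminal payoffs (K − S): max(-123.8, 0) = 0, max(-22.5, 0) = 0, max(18, 0) = 18, max(34.2, 0) = 34.2
Node uu (S = 112.5): V_uu = e^(−0.03)·[0.4783·0.0000 + 0.5217·0.0000] = 0.0000
Node ud (S = 45): V_ud = e^(−0.03)·[0.4783·0.0000 + 0.5217·18.0000] = 9.1134
Node dd (S = 18): V_dd = e^(−0.03)·[0.4783·18.0000 + 0.5217·34.2000] = 25.6700
Node u (S = 75): V_u = e^(−0.03)·[0.4783·0.0000 + 0.5217·9.1134] = 4.6141
Node d (S = 30): V_d = e^(−0.03)·[0.4783·9.1134 + 0.5217·25.6700] = 17.2266
Node 0 (S = 50): V_0 = e^(−0.03)·[0.4783·4.6141 + 0.5217·17.2266] = 10.8634

$10.86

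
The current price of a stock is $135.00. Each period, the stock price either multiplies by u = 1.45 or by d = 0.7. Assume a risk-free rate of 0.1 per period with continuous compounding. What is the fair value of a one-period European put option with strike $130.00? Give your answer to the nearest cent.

Risk-neutral probability p = (e^0.1 − 0.7)/(1.45 − 0.7) = 0.4052/0.7500 = 0.5402
Terminal stock prices: S_u = 195.8, S_d = 94.5
Terminal payoffs (K − S): max(-65.75, 0) = 0, max(35.5, 0) = 35.5
Node 0 (S = 135): V_0 = e^(−0.1)·[0.5402·0.0000 + 0.4598·35.5000] = 14.7687

$14.77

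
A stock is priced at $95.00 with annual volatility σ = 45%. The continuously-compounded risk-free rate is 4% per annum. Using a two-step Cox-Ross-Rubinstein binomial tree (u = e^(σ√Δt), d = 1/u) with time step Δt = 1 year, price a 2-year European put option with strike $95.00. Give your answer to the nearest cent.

CRR parameters: u = e^(σ√Δt) = e^(0.45·√1) = 1.5683, d = 1/u = 0.6376
Per-period rate: rΔt = 0.04·1 = 0.04, so R = e^0.04 = 1.0408
Risk-neutral probability p = (e^0.04 − 0.6376)/(1.5683 − 0.6376) = 0.4032/0.9307 = 0.4332
Terminal stock prices: S_uu = 233.7, S_ud = 95, S_dd = 38.62
Terminal payoffs (K − S): max(-138.7, 0) = 0, max(0, 0) = 0, max(56.38, 0) = 56.38
Node u (S = 149): V_u = e^(−0.04)·[0.4332·0.0000 + 0.5668·0.0000] = 0.0000
Node d (S = 60.57): V_d = e^(−0.04)·[0.4332·0.0000 + 0.5668·56.3759] = 30.7003
Node 0 (S = 95): V_0 = e^(−0.04)·[0.4332·0.0000 + 0.5668·30.7003] = 16.7183

$16.72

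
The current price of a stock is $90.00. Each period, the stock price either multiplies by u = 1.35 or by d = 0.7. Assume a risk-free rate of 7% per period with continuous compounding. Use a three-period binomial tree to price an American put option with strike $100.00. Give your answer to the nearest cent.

$18.15

Risk-neutral probability p = (e^0.07 − 0.7)/(1.35 − 0.7) = 0.3725/0.6500 = 0.5731
Terminal stock prices: S_uuu = 221.4, S_uud = 114.8, S_udd = 59.53, S_ddd = 30.87
Terminal payoffs (K − S): max(-121.4, 0) = 0, max(-14.82, 0) = 0, max(40.47, 0) = 40.47, max(69.13, 0) = 69.13
Node uu (S = 164): continuation = e^(−0.07)·[0.5731·0.0000 + 0.4269·0.0000] = 0.0000; exercise value = 0.0000 ≤ continuation, so V_uu = 0.0000
Node ud (S = 85.05): continuation = e^(−0.07)·[0.5731·0.0000 + 0.4269·40.4650] = 16.1070; exercise value = 14.9500 ≤ continuation, so V_ud = 16.1070
Node dd (S = 44.1): continuation = e^(−0.07)·[0.5731·40.4650 + 0.4269·69.1300] = 49.1394; exercise value = 55.9000 > continuation, so V_dd = 55.9000 (exercise)
Node u (S = 121.5): continuation = e^(−0.07)·[0.5731·0.0000 + 0.4269·16.1070] = 6.4114; exercise value = 0.0000 ≤ continuation, so V_u = 6.4114
Node d (S = 63): continuation = e^(−0.07)·[0.5731·16.1070 + 0.4269·55.9000] = 30.8576; exercise value = 37.0000 > continuation, so V_d = 37.0000 (exercise)
Node 0 (S = 90): continuation = e^(−0.07)·[0.5731·6.4114 + 0.4269·37.0000] = 18.1537; exercise value = 10.0000 ≤ continuation, so V_0 = 18.1537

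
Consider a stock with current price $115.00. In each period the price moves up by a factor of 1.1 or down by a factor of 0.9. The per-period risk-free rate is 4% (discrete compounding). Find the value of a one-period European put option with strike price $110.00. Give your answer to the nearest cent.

Risk-neutral probability p = (1 + 0.04 − 0.9)/(1.1 − 0.9) = 0.1400/0.2000 = 0.7000
Terminal stock prices: S_u = 126.5, S_d = 103.5
Terminal payoffs (K − S): max(-16.5, 0) = 0, max(6.5, 0) = 6.5
Node 0 (S = 115): V_0 = 1/1.04·[0.7000·0.0000 + 0.3000·6.5000] = 1.8750

$1.88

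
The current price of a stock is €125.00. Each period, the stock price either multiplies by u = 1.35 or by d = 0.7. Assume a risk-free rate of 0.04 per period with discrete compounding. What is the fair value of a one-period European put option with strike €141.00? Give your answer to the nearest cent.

€24.53

Risk-neutral probability p = (1 + 0.04 − 0.7)/(1.35 − 0.7) = 0.3400/0.6500 = 0.5231
Terminal stock prices: S_u = 168.8, S_d = 87.5
Terminal payoffs (K − S): max(-27.75, 0) = 0, max(53.5, 0) = 53.5
Node 0 (S = 125): V_0 = 1/1.04·[0.5231·0.0000 + 0.4769·53.5000] = 24.5340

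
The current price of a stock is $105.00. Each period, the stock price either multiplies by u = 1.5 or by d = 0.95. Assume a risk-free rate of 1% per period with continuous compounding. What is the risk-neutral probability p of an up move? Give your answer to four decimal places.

p = 0.1092

Risk-neutral probability p = (e^0.01 − 0.95)/(1.5 − 0.95) = 0.0601/0.5500 = 0.1092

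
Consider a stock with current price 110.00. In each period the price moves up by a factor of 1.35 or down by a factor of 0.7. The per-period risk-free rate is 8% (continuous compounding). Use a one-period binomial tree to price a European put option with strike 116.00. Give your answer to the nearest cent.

14.77

Risk-neutral probability p = (e^0.08 − 0.7)/(1.35 − 0.7) = 0.3833/0.6500 = 0.5897
Terminal stock prices: S_u = 148.5, S_d = 77
Terminal payoffs (K − S): max(-32.5, 0) = 0, max(39, 0) = 39
Node 0 (S = 110): V_0 = e^(−0.08)·[0.5897·0.0000 + 0.4103·39.0000] = 14.7724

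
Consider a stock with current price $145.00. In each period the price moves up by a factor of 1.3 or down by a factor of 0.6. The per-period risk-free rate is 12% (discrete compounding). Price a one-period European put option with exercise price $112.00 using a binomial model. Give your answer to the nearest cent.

$5.74

Risk-neutral probability p = (1 + 0.12 − 0.6)/(1.3 − 0.6) = 0.5200/0.7000 = 0.7429
Terminal stock prices: S_u = 188.5, S_d = 87
Terminal payoffs (K − S): max(-76.5, 0) = 0, max(25, 0) = 25
Node 0 (S = 145): V_0 = 1/1.12·[0.7429·0.0000 + 0.2571·25.0000] = 5.7398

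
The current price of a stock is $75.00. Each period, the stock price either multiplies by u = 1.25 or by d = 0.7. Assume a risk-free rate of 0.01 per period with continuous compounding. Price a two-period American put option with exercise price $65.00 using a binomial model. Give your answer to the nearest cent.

Risk-neutral probability p = (e^0.01 − 0.7)/(1.25 − 0.7) = 0.3101/0.5500 = 0.5637
Terminal stock prices: S_uu = 117.2, S_ud = 65.62, S_dd = 36.75
Terminal payoffs (K − S): max(-52.19, 0) = 0, max(-0.625, 0) = 0, max(28.25, 0) = 28.25
Node u (S = 93.75): continuation = e^(−0.01)·[0.5637·0.0000 + 0.4363·0.0000] = 0.0000; exercise value = 0.0000 ≤ continuation, so V_u = 0.0000
Node d (S = 52.5): continuation = e^(−0.01)·[0.5637·0.0000 + 0.4363·28.2500] = 12.2021; exercise value = 12.5000 > continuation, so V_d = 12.5000 (exercise)
Node 0 (S = 75): continuation = e^(−0.01)·[0.5637·0.0000 + 0.4363·12.5000] = 5.3991; exercise value = 0.0000 ≤ continuation, so V_0 = 5.3991

$5.40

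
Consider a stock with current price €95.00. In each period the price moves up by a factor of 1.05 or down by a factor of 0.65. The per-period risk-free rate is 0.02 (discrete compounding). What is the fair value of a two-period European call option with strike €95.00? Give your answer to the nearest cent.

Risk-neutral probability p = (1 + 0.02 − 0.65)/(1.05 − 0.65) = 0.3700/0.4000 = 0.9250
Terminal stock prices: S_uu = 104.7, S_ud = 64.84, S_dd = 40.14
Terminal payoffs (S − K): max(9.737, 0) = 9.737, max(-30.16, 0) = 0, max(-54.86, 0) = 0
Node u (S = 99.75): V_u = 1/1.02·[0.9250·9.7375 + 0.0750·0.0000] = 8.8306
Node d (S = 61.75): V_d = 1/1.02·[0.9250·0.0000 + 0.0750·0.0000] = 0.0000
Node 0 (S = 95): V_0 = 1/1.02·[0.9250·8.8306 + 0.0750·0.0000] = 8.0081

€8.01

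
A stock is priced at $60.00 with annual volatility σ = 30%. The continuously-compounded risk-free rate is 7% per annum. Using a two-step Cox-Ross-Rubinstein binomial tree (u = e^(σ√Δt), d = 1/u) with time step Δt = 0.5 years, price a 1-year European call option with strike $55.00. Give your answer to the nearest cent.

$11.95

CRR parameters: u = e^(σ√Δt) = e^(0.3·√0.5) = 1.2363, d = 1/u = 0.8089
Per-period rate: rΔt = 0.07·0.5 = 0.035, so R = e^0.035 = 1.0356
Risk-neutral probability p = (e^0.035 − 0.8089)/(1.2363 − 0.8089) = 0.2268/0.4275 = 0.5305
Terminal stock prices: S_uu = 91.71, S_ud = 60, S_dd = 39.26
Terminal payoffs (S − K): max(36.71, 0) = 36.71, max(5, 0) = 5, max(-15.74, 0) = 0
Node u (S = 74.18): V_u = e^(−0.035)·[0.5305·36.7079 + 0.4695·5.0000] = 21.0704
Node d (S = 48.53): V_d = e^(−0.035)·[0.5305·5.0000 + 0.4695·0.0000] = 2.5612
Node 0 (S = 60): V_0 = e^(−0.035)·[0.5305·21.0704 + 0.4695·2.5612] = 11.9544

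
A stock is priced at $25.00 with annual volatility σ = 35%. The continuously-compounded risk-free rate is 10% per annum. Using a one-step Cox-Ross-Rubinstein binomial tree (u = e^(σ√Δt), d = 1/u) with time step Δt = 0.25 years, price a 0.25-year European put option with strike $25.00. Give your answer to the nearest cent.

$1.85

CRR parameters: u = e^(σ√Δt) = e^(0.35·√0.25) = 1.1912, d = 1/u = 0.8395
Per-period rate: rΔt = 0.1·0.25 = 0.025, so R = e^0.025 = 1.0253
Risk-neutral probability p = (e^0.025 − 0.8395)/(1.1912 − 0.8395) = 0.1859/0.3518 = 0.5283
Terminal stock prices: S_u = 29.78, S_d = 20.99
Terminal payoffs (K − S): max(-4.781, 0) = 0, max(4.014, 0) = 4.014
Node 0 (S = 25): V_0 = e^(−0.025)·[0.5283·0.0000 + 0.4717·4.0136] = 1.8464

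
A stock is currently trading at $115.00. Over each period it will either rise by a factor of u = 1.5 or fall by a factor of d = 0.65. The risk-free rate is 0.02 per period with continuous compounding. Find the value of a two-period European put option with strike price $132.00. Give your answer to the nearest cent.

$34.92

Risk-neutral probability p = (e^0.02 − 0.65)/(1.5 − 0.65) = 0.3702/0.8500 = 0.4355
Terminal stock prices: S_uu = 258.8, S_ud = 112.1, S_dd = 48.59
Terminal payoffs (K − S): max(-126.8, 0) = 0, max(19.88, 0) = 19.88, max(83.41, 0) = 83.41
Node u (S = 172.5): V_u = e^(−0.02)·[0.4355·0.0000 + 0.5645·19.8750] = 10.9967
Node d (S = 74.75): V_d = e^(−0.02)·[0.4355·19.8750 + 0.5645·83.4125] = 54.6362
Node 0 (S = 115): V_0 = e^(−0.02)·[0.4355·10.9967 + 0.5645·54.6362] = 34.9243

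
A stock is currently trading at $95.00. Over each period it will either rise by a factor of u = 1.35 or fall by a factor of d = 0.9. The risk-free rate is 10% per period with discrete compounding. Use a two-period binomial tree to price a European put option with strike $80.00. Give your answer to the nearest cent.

Risk-neutral probability p = (1 + 0.1 − 0.9)/(1.35 − 0.9) = 0.2000/0.4500 = 0.4444
Terminal stock prices: S_uu = 173.1, S_ud = 115.4, S_dd = 76.95
Terminal payoffs (K − S): max(-93.14, 0) = 0, max(-35.42, 0) = 0, max(3.05, 0) = 3.05
Node u (S = 128.2): V_u = 1/1.1·[0.4444·0.0000 + 0.5556·0.0000] = 0.0000
Node d (S = 85.5): V_d = 1/1.1·[0.4444·0.0000 + 0.5556·3.0500] = 1.5404
Node 0 (S = 95): V_0 = 1/1.1·[0.4444·0.0000 + 0.5556·1.5404] = 0.7780

$0.78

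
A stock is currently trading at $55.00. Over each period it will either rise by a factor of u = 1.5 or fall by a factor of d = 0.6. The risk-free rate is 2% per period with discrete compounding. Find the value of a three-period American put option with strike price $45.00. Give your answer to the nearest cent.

Risk-neutral probability p = (1 + 0.02 − 0.6)/(1.5 − 0.6) = 0.4200/0.9000 = 0.4667
Terminal stock prices: S_uuu = 185.6, S_uud = 74.25, S_udd = 29.7, S_ddd = 11.88
Terminal payoffs (K − S): max(-140.6, 0) = 0, max(-29.25, 0) = 0, max(15.3, 0) = 15.3, max(33.12, 0) = 33.12
Node uu (S = 123.8): continuation = 1/1.02·[0.4667·0.0000 + 0.5333·0.0000] = 0.0000; exercise value = 0.0000 ≤ continuation, so V_uu = 0.0000
Node ud (S = 49.5): continuation = 1/1.02·[0.4667·0.0000 + 0.5333·15.3000] = 8.0000; exercise value = 0.0000 ≤ continuation, so V_ud = 8.0000
Node dd (S = 19.8): continuation = 1/1.02·[0.4667·15.3000 + 0.5333·33.1200] = 24.3176; exercise value = 25.2000 > continuation, so V_dd = 25.2000 (exercise)
Node u (S = 82.5): continuation = 1/1.02·[0.4667·0.0000 + 0.5333·8.0000] = 4.1830; exercise value = 0.0000 ≤ continuation, so V_u = 4.1830
Node d (S = 33): continuation = 1/1.02·[0.4667·8.0000 + 0.5333·25.2000] = 16.8366; exercise value = 12.0000 ≤ continuation, so V_d = 16.8366
Node 0 (S = 55): continuation = 1/1.02·[0.4667·4.1830 + 0.5333·16.8366] = 10.7172; exercise value = 0.0000 ≤ continuation, so V_0 = 10.7172

$10.72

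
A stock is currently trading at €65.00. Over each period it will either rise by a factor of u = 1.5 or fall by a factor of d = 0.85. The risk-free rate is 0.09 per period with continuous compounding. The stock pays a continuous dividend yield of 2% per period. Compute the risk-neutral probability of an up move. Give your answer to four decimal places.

p = 0.3423

Per-period risk-free factor R = e^0.09 = 1.0942; dividend-adjusted growth = e^(0.09−0.02) = 1.0725.
Risk-neutral probability p = (1.0725 − 0.85)/(1.5 − 0.85) = 0.2225/0.6500 = 0.3423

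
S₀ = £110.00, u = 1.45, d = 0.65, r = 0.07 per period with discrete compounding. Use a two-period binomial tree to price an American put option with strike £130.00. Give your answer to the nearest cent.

Risk-neutral probability p = (1 + 0.07 − 0.65)/(1.45 − 0.65) = 0.4200/0.8000 = 0.5250
Terminal stock prices: S_uu = 231.3, S_ud = 103.7, S_dd = 46.48
Terminal payoffs (K − S): max(-101.3, 0) = 0, max(26.33, 0) = 26.33, max(83.53, 0) = 83.53
Node u (S = 159.5): continuation = 1/1.07·[0.5250·0.0000 + 0.4750·26.3250] = 11.6863; exercise value = 0.0000 ≤ continuation, so V_u = 11.6863
Node d (S = 71.5): continuation = 1/1.07·[0.5250·26.3250 + 0.4750·83.5250] = 49.9953; exercise value = 58.5000 > continuation, so V_d = 58.5000 (exercise)
Node 0 (S = 110): continuation = 1/1.07·[0.5250·11.6863 + 0.4750·58.5000] = 31.7036; exercise value = 20.0000 ≤ continuation, so V_0 = 31.7036

£31.70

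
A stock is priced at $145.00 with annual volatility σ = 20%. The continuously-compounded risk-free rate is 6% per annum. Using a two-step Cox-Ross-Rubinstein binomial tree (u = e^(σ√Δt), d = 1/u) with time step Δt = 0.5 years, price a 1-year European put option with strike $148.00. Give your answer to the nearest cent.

CRR parameters: u = e^(σ√Δt) = e^(0.2·√0.5) = 1.1519, d = 1/u = 0.8681
Per-period rate: rΔt = 0.06·0.5 = 0.03, so R = e^0.03 = 1.0305
Risk-neutral probability p = (e^0.03 − 0.8681)/(1.1519 − 0.8681) = 0.1623/0.2838 = 0.5720
Terminal stock prices: S_uu = 192.4, S_ud = 145, S_dd = 109.3
Terminal payoffs (K − S): max(-44.4, 0) = 0, max(3, 0) = 3, max(38.72, 0) = 38.72
Node u (S = 167): V_u = e^(−0.03)·[0.5720·0.0000 + 0.4280·3.0000] = 1.2460
Node d (S = 125.9): V_d = e^(−0.03)·[0.5720·3.0000 + 0.4280·38.7224] = 17.7480
Node 0 (S = 145): V_0 = e^(−0.03)·[0.5720·1.2460 + 0.4280·17.7480] = 8.0630

$8.06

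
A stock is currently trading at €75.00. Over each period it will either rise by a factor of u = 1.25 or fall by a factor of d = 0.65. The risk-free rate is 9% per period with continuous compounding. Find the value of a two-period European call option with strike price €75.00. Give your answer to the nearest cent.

€19.31

Risk-neutral probability p = (e^0.09 − 0.65)/(1.25 − 0.65) = 0.4442/0.6000 = 0.7403
Terminal stock prices: S_uu = 117.2, S_ud = 60.94, S_dd = 31.69
Terminal payoffs (S − K): max(42.19, 0) = 42.19, max(-14.06, 0) = 0, max(-43.31, 0) = 0
Node u (S = 93.75): V_u = e^(−0.09)·[0.7403·42.1875 + 0.2597·0.0000] = 28.5430
Node d (S = 48.75): V_d = e^(−0.09)·[0.7403·0.0000 + 0.2597·0.0000] = 0.0000
Node 0 (S = 75): V_0 = e^(−0.09)·[0.7403·28.5430 + 0.2597·0.0000] = 19.3115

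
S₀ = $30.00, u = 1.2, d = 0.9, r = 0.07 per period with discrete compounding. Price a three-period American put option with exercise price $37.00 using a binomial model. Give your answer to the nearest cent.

$7.00

Risk-neutral probability p = (1 + 0.07 − 0.9)/(1.2 − 0.9) = 0.1700/0.3000 = 0.5667
Terminal stock prices: S_uuu = 51.84, S_uud = 38.88, S_udd = 29.16, S_ddd = 21.87
Terminal payoffs (K − S): max(-14.84, 0) = 0, max(-1.88, 0) = 0, max(7.84, 0) = 7.84, max(15.13, 0) = 15.13
Node uu (S = 43.2): continuation = 1/1.07·[0.5667·0.0000 + 0.4333·0.0000] = 0.0000; exercise value = 0.0000 ≤ continuation, so V_uu = 0.0000
Node ud (S = 32.4): continuation = 1/1.07·[0.5667·0.0000 + 0.4333·7.8400] = 3.1751; exercise value = 4.6000 > continuation, so V_ud = 4.6000 (exercise)
Node dd (S = 24.3): continuation = 1/1.07·[0.5667·7.8400 + 0.4333·15.1300] = 10.2794; exercise value = 12.7000 > continuation, so V_dd = 12.7000 (exercise)
Node u (S = 36): continuation = 1/1.07·[0.5667·0.0000 + 0.4333·4.6000] = 1.8629; exercise value = 1.0000 ≤ continuation, so V_u = 1.8629
Node d (S = 27): continuation = 1/1.07·[0.5667·4.6000 + 0.4333·12.7000] = 7.5794; exercise value = 10.0000 > continuation, so V_d = 10.0000 (exercise)
Node 0 (S = 30): continuation = 1/1.07·[0.5667·1.8629 + 0.4333·10.0000] = 5.0364; exercise value = 7.0000 > continuation, so V_0 = 7.0000 (exercise)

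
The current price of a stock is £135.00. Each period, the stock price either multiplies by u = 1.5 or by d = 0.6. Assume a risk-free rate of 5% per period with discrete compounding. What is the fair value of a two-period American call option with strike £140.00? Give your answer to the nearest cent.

£37.13

Risk-neutral probability p = (1 + 0.05 − 0.6)/(1.5 − 0.6) = 0.4500/0.9000 = 0.5000
Terminal stock prices: S_uu = 303.8, S_ud = 121.5, S_dd = 48.6
Terminal payoffs (S − K): max(163.8, 0) = 163.8, max(-18.5, 0) = 0, max(-91.4, 0) = 0
Node u (S = 202.5): continuation = 1/1.05·[0.5000·163.7500 + 0.5000·0.0000] = 77.9762; exercise value = 62.5000 ≤ continuation, so V_u = 77.9762
Node d (S = 81): continuation = 1/1.05·[0.5000·0.0000 + 0.5000·0.0000] = 0.0000; exercise value = 0.0000 ≤ continuation, so V_d = 0.0000
Node 0 (S = 135): continuation = 1/1.05·[0.5000·77.9762 + 0.5000·0.0000] = 37.1315; exercise value = 0.0000 ≤ continuation, so V_0 = 37.1315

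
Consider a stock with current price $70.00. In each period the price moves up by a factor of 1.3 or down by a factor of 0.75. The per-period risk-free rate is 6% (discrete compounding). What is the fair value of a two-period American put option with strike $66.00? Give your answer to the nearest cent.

Risk-neutral probability p = (1 + 0.06 − 0.75)/(1.3 − 0.75) = 0.3100/0.5500 = 0.5636
Terminal stock prices: S_uu = 118.3, S_ud = 68.25, S_dd = 39.38
Terminal payoffs (K − S): max(-52.3, 0) = 0, max(-2.25, 0) = 0, max(26.62, 0) = 26.62
Node u (S = 91): continuation = 1/1.06·[0.5636·0.0000 + 0.4364·0.0000] = 0.0000; exercise value = 0.0000 ≤ continuation, so V_u = 0.0000
Node d (S = 52.5): continuation = 1/1.06·[0.5636·0.0000 + 0.4364·26.6250] = 10.9605; exercise value = 13.5000 > continuation, so V_d = 13.5000 (exercise)
Node 0 (S = 70): continuation = 1/1.06·[0.5636·0.0000 + 0.4364·13.5000] = 5.5575; exercise value = 0.0000 ≤ continuation, so V_0 = 5.5575

$5.56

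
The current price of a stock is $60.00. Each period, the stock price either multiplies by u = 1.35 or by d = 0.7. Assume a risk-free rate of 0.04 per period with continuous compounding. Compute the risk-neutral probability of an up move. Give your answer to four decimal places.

Risk-neutral probability p = (e^0.04 − 0.7)/(1.35 − 0.7) = 0.3408/0.6500 = 0.5243

p = 0.5243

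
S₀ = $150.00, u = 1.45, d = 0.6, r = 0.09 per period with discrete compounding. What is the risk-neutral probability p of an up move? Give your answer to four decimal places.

p = 0.5765

Risk-neutral probability p = (1 + 0.09 − 0.6)/(1.45 − 0.6) = 0.4900/0.8500 = 0.5765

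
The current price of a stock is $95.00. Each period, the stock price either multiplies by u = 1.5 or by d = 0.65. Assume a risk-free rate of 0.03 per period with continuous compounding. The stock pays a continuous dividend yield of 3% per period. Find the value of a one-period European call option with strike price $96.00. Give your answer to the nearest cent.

$18.58

Per-period risk-free factor R = e^0.03 = 1.0305; dividend-adjusted growth = e^(0.03−0.03) = 1.0000.
Risk-neutral probability p = (1.0000 − 0.65)/(1.5 − 0.65) = 0.3500/0.8500 = 0.4118
Terminal stock prices: S_u = 142.5, S_d = 61.75
Terminal payoffs (S − K): max(46.5, 0) = 46.5, max(-34.25, 0) = 0
Node 0 (S = 95): V_0 = e^(−0.03)·[0.4118·46.5000 + 0.5882·0.0000] = 18.5812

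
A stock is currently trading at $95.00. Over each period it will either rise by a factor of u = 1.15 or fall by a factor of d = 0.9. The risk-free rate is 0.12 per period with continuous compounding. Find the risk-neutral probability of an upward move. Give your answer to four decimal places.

Risk-neutral probability p = (e^0.12 − 0.9)/(1.15 − 0.9) = 0.2275/0.2500 = 0.9100

p = 0.9100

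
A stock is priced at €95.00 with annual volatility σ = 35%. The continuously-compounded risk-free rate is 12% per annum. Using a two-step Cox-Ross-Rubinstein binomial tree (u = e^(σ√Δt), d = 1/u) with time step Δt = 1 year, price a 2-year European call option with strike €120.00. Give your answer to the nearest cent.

€19.65

CRR parameters: u = e^(σ√Δt) = e^(0.35·√1) = 1.4191, d = 1/u = 0.7047
Per-period rate: rΔt = 0.12·1 = 0.12, so R = e^0.12 = 1.1275
Risk-neutral probability p = (e^0.12 − 0.7047)/(1.4191 − 0.7047) = 0.4228/0.7144 = 0.5919
Terminal stock prices: S_uu = 191.3, S_ud = 95, S_dd = 47.18
Terminal payoffs (S − K): max(71.31, 0) = 71.31, max(-25, 0) = 0, max(-72.82, 0) = 0
Node u (S = 134.8): V_u = e^(−0.12)·[0.5919·71.3065 + 0.4081·0.0000] = 37.4308
Node d (S = 66.95): V_d = e^(−0.12)·[0.5919·0.0000 + 0.4081·0.0000] = 0.0000
Node 0 (S = 95): V_0 = e^(−0.12)·[0.5919·37.4308 + 0.4081·0.0000] = 19.6485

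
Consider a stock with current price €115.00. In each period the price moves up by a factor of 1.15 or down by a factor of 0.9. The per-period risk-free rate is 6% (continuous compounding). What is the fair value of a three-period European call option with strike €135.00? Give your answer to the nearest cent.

Risk-neutral probability p = (e^0.06 − 0.9)/(1.15 − 0.9) = 0.1618/0.2500 = 0.6473
Terminal stock prices: S_uuu = 174.9, S_uud = 136.9, S_udd = 107.1, S_ddd = 83.84
Terminal payoffs (S − K): max(39.9, 0) = 39.9, max(1.879, 0) = 1.879, max(-27.88, 0) = 0, max(-51.16, 0) = 0
Node uu (S = 152.1): V_uu = e^(−0.06)·[0.6473·39.9006 + 0.3527·1.8787] = 24.9493
Node ud (S = 119): V_ud = e^(−0.06)·[0.6473·1.8787 + 0.3527·0.0000] = 1.1454
Node dd (S = 93.15): V_dd = e^(−0.06)·[0.6473·0.0000 + 0.3527·0.0000] = 0.0000
Node u (S = 132.2): V_u = e^(−0.06)·[0.6473·24.9493 + 0.3527·1.1454] = 15.5907
Node d (S = 103.5): V_d = e^(−0.06)·[0.6473·1.1454 + 0.3527·0.0000] = 0.6983
Node 0 (S = 115): V_0 = e^(−0.06)·[0.6473·15.5907 + 0.3527·0.6983] = 9.7367

€9.74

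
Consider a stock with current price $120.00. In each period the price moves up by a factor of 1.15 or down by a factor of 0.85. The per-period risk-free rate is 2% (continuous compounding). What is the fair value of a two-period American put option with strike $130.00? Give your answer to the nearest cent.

$14.87

Risk-neutral probability p = (e^0.02 − 0.85)/(1.15 − 0.85) = 0.1702/0.3000 = 0.5673
Terminal stock prices: S_uu = 158.7, S_ud = 117.3, S_dd = 86.7
Terminal payoffs (K − S): max(-28.7, 0) = 0, max(12.7, 0) = 12.7, max(43.3, 0) = 43.3
Node u (S = 138): continuation = e^(−0.02)·[0.5673·0.0000 + 0.4327·12.7000] = 5.3860; exercise value = 0.0000 ≤ continuation, so V_u = 5.3860
Node d (S = 102): continuation = e^(−0.02)·[0.5673·12.7000 + 0.4327·43.3000] = 25.4258; exercise value = 28.0000 > continuation, so V_d = 28.0000 (exercise)
Node 0 (S = 120): continuation = e^(−0.02)·[0.5673·5.3860 + 0.4327·28.0000] = 14.8698; exercise value = 10.0000 ≤ continuation, so V_0 = 14.8698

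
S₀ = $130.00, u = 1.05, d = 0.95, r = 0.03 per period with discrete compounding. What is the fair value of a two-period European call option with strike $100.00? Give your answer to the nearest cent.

Risk-neutral probability p = (1 + 0.03 − 0.95)/(1.05 − 0.95) = 0.0800/0.1000 = 0.8000
Terminal stock prices: S_uu = 143.3, S_ud = 129.7, S_dd = 117.3
Terminal payoffs (S − K): max(43.33, 0) = 43.33, max(29.67, 0) = 29.67, max(17.33, 0) = 17.33
Node u (S = 136.5): V_u = 1/1.03·[0.8000·43.3250 + 0.2000·29.6750] = 39.4126
Node d (S = 123.5): V_d = 1/1.03·[0.8000·29.6750 + 0.2000·17.3250] = 26.4126
Node 0 (S = 130): V_0 = 1/1.03·[0.8000·39.4126 + 0.2000·26.4126] = 35.7404

$35.74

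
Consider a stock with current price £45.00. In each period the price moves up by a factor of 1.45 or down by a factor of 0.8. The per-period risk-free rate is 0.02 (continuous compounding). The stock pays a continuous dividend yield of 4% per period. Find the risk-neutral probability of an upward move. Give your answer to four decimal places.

Per-period risk-free factor R = e^0.02 = 1.0202; dividend-adjusted growth = e^(0.02−0.04) = 0.9802.
Risk-neutral probability p = (0.9802 − 0.8)/(1.45 − 0.8) = 0.1802/0.6500 = 0.2772

p = 0.2772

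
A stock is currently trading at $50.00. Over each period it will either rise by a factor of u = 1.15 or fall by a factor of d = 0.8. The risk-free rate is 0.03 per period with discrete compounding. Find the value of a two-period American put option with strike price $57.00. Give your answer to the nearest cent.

$7.99

Risk-neutral probability p = (1 + 0.03 − 0.8)/(1.15 − 0.8) = 0.2300/0.3500 = 0.6571
Terminal stock prices: S_uu = 66.12, S_ud = 46, S_dd = 32
Terminal payoffs (K − S): max(-9.125, 0) = 0, max(11, 0) = 11, max(25, 0) = 25
Node u (S = 57.5): continuation = 1/1.03·[0.6571·0.0000 + 0.3429·11.0000] = 3.6616; exercise value = 0.0000 ≤ continuation, so V_u = 3.6616
Node d (S = 40): continuation = 1/1.03·[0.6571·11.0000 + 0.3429·25.0000] = 15.3398; exercise value = 17.0000 > continuation, so V_d = 17.0000 (exercise)
Node 0 (S = 50): continuation = 1/1.03·[0.6571·3.6616 + 0.3429·17.0000] = 7.9949; exercise value = 7.0000 ≤ continuation, so V_0 = 7.9949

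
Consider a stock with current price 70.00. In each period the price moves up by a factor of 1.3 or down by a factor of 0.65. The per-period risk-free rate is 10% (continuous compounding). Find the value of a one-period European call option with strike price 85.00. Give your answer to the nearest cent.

3.80

Risk-neutral probability p = (e^0.1 − 0.65)/(1.3 − 0.65) = 0.4552/0.6500 = 0.7003
Terminal stock prices: S_u = 91, S_d = 45.5
Terminal payoffs (S − K): max(6, 0) = 6, max(-39.5, 0) = 0
Node 0 (S = 70): V_0 = e^(−0.1)·[0.7003·6.0000 + 0.2997·0.0000] = 3.8017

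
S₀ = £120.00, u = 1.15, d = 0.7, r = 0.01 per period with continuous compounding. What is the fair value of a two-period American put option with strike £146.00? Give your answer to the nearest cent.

Risk-neutral probability p = (e^0.01 − 0.7)/(1.15 − 0.7) = 0.3101/0.4500 = 0.6890
Terminal stock prices: S_uu = 158.7, S_ud = 96.6, S_dd = 58.8
Terminal payoffs (K − S): max(-12.7, 0) = 0, max(49.4, 0) = 49.4, max(87.2, 0) = 87.2
Node u (S = 138): continuation = e^(−0.01)·[0.6890·0.0000 + 0.3110·49.4000] = 15.2105; exercise value = 8.0000 ≤ continuation, so V_u = 15.2105
Node d (S = 84): continuation = e^(−0.01)·[0.6890·49.4000 + 0.3110·87.2000] = 60.5473; exercise value = 62.0000 > continuation, so V_d = 62.0000 (exercise)
Node 0 (S = 120): continuation = e^(−0.01)·[0.6890·15.2105 + 0.3110·62.0000] = 29.4659; exercise value = 26.0000 ≤ continuation, so V_0 = 29.4659

£29.47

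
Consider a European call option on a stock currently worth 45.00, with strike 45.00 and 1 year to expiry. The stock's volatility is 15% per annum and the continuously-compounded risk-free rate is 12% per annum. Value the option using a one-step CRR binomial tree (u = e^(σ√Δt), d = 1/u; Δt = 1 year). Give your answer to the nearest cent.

CRR parameters: u = e^(σ√Δt) = e^(0.15·√1) = 1.1618, d = 1/u = 0.8607
Per-period rate: rΔt = 0.12·1 = 0.12, so R = e^0.12 = 1.1275
Risk-neutral probability p = (e^0.12 − 0.8607)/(1.1618 − 0.8607) = 0.2668/0.3011 = 0.8860
Terminal stock prices: S_u = 52.28, S_d = 38.73
Terminal payoffs (S − K): max(7.283, 0) = 7.283, max(-6.268, 0) = 0
Node 0 (S = 45): V_0 = e^(−0.12)·[0.8860·7.2825 + 0.1140·0.0000] = 5.7225

5.72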